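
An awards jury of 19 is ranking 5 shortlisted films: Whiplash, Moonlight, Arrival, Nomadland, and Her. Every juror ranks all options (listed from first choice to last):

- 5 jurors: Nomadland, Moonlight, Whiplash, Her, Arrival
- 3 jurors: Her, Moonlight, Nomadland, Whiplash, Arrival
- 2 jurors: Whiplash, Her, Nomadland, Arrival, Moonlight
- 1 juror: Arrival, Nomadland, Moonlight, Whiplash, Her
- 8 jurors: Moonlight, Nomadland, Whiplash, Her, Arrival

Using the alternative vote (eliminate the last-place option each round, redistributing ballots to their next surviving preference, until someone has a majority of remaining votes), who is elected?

Round 1: Whiplash 2, Moonlight 8, Arrival 1, Nomadland 5, Her 3. Eliminate Arrival.
Round 2: Whiplash 2, Moonlight 8, Nomadland 6, Her 3. Eliminate Whiplash.
Round 3: Moonlight 8, Nomadland 6, Her 5. Eliminate Her.
Round 4: Moonlight 11, Nomadland 8. Moonlight has a majority.

Moonlight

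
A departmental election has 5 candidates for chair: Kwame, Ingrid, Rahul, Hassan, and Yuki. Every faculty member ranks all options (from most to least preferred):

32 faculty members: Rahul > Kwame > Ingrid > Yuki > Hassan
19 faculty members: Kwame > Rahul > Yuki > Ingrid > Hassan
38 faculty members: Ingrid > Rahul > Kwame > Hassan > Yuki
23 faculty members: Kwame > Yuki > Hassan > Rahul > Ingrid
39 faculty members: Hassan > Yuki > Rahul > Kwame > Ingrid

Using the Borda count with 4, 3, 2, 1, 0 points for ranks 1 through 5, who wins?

Rahul

Kwame: 32·3 + 19·4 + 38·2 + 23·4 + 39·1 = 379
Ingrid: 32·2 + 19·1 + 38·4 + 23·0 + 39·0 = 235
Rahul: 32·4 + 19·3 + 38·3 + 23·1 + 39·2 = 400
Hassan: 32·0 + 19·0 + 38·1 + 23·2 + 39·4 = 240
Yuki: 32·1 + 19·2 + 38·0 + 23·3 + 39·3 = 256
Rahul has the highest Borda score (400).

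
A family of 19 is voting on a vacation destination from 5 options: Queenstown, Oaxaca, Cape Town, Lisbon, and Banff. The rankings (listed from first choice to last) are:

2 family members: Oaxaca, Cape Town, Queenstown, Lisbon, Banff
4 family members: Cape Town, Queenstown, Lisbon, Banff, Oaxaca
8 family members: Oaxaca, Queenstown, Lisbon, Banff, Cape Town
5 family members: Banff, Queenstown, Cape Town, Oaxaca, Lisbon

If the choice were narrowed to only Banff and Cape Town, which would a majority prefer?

Voters preferring Banff to Cape Town: 13; preferring Cape Town to Banff: 6.
Banff wins the head-to-head.

Banff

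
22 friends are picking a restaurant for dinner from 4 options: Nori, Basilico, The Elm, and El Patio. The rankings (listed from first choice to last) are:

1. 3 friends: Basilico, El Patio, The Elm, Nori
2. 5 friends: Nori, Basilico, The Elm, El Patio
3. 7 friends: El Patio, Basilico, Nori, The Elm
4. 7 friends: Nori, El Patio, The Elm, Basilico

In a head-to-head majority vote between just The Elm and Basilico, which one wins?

Basilico

Voters preferring The Elm to Basilico: 7; preferring Basilico to The Elm: 15.
Basilico wins the head-to-head.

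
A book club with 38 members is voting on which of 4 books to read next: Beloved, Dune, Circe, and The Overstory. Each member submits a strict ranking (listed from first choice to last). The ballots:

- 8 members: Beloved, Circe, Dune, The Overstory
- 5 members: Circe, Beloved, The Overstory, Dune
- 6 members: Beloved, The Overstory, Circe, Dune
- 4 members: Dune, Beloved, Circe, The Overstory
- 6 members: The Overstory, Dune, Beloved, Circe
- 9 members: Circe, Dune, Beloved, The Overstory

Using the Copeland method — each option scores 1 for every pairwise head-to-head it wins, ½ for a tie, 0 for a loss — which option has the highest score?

Beloved: beats Circe and The Overstory; ties Dune → score 2.5.
Dune: beats The Overstory; ties Beloved; loses to Circe → score 1.5.
Circe: beats Dune and The Overstory; loses to Beloved → score 2.
The Overstory: loses to Beloved, Dune, and Circe → score 0.
Beloved has the best pairwise record.

Beloved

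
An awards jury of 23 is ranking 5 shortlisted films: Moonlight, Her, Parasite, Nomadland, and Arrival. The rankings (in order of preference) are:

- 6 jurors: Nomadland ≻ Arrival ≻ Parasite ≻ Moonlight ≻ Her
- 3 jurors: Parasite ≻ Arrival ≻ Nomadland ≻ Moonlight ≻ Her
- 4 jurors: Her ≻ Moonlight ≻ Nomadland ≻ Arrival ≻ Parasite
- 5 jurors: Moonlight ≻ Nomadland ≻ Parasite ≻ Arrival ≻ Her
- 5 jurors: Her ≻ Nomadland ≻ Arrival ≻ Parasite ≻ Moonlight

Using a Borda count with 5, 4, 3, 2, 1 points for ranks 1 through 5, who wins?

Moonlight: 6·2 + 3·2 + 4·4 + 5·5 + 5·1 = 64
Her: 6·1 + 3·1 + 4·5 + 5·1 + 5·5 = 59
Parasite: 6·3 + 3·5 + 4·1 + 5·3 + 5·2 = 62
Nomadland: 6·5 + 3·3 + 4·3 + 5·4 + 5·4 = 91
Arrival: 6·4 + 3·4 + 4·2 + 5·2 + 5·3 = 69
Nomadland has the highest Borda score (91).

Nomadland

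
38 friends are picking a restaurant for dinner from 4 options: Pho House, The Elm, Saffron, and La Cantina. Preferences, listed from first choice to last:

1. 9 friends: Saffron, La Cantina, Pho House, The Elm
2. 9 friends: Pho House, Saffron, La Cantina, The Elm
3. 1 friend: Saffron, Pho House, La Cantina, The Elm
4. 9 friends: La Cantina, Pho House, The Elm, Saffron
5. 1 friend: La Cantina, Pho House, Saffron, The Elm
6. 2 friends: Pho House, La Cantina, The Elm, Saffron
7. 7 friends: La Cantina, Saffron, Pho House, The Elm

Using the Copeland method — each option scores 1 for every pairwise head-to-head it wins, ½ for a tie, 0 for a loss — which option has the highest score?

La Cantina

Pho House: beats The Elm and Saffron; loses to La Cantina → score 2.
The Elm: loses to Pho House, Saffron, and La Cantina → score 0.
Saffron: beats The Elm; ties La Cantina; loses to Pho House → score 1.5.
La Cantina: beats Pho House and The Elm; ties Saffron → score 2.5.
La Cantina has the best pairwise record.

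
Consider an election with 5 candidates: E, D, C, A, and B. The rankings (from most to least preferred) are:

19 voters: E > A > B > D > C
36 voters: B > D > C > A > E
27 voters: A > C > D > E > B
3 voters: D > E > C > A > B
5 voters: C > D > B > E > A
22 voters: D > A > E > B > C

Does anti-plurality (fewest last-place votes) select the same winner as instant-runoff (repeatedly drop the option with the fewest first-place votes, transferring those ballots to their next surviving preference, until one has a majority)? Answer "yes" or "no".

no

Anti-plurality — last-place votes: E 36, D 0, C 41, A 5, B 30. Winner: D.
Instant-runoff — R1 E 19, D 25, C 5, A 27, B 36 (C out); R2 E 19, D 30, A 27, B 36 (E out); R3 D 30, A 46, B 36 (D out); R4 A 71, B 41 (A winner). Winner: A.
The two methods disagree.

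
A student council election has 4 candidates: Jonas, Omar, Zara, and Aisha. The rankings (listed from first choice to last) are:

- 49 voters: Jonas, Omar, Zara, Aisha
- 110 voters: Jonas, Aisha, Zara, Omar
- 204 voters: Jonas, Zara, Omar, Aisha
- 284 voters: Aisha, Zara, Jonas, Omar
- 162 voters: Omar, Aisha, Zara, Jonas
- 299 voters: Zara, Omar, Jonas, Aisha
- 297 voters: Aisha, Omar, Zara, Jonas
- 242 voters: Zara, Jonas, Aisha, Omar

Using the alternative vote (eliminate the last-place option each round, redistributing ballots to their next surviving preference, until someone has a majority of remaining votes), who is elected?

Round 1: Jonas 363, Omar 162, Zara 541, Aisha 581. Eliminate Omar.
Round 2: Jonas 363, Zara 541, Aisha 743. Eliminate Jonas.
Round 3: Zara 794, Aisha 853. Aisha has a majority.

Aisha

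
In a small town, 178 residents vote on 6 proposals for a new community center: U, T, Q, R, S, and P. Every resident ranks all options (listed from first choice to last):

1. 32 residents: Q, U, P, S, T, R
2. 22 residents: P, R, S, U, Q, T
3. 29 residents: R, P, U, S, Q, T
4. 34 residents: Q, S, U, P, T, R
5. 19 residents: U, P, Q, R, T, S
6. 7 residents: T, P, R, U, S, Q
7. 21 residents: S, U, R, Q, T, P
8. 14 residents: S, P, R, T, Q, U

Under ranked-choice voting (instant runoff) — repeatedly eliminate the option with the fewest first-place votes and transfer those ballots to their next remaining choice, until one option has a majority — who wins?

Round 1: U 19, T 7, Q 66, R 29, S 35, P 22. Eliminate T.
Round 2: U 19, Q 66, R 29, S 35, P 29. Eliminate U.
Round 3: Q 66, R 29, S 35, P 48. Eliminate R.
Round 4: Q 66, S 35, P 77. Eliminate S.
Round 5: Q 87, P 91. P has a majority.

P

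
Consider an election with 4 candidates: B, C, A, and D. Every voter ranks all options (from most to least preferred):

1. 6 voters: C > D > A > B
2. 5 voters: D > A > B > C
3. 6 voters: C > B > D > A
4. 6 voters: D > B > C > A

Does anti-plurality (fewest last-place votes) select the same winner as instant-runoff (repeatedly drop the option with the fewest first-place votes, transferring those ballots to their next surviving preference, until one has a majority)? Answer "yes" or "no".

no

Anti-plurality — last-place votes: B 6, C 5, A 12, D 0. Winner: D.
Instant-runoff — R1 B 0, C 12, A 0, D 11 (C winner). Winner: C.
The two methods disagree.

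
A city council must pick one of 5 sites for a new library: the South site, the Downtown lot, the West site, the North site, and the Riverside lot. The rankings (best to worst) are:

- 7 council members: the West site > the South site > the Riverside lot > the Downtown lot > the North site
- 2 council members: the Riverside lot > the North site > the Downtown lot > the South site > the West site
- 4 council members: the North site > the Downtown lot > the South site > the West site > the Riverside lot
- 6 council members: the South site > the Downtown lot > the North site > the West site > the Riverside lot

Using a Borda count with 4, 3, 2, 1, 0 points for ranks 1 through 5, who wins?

the South site: 7·3 + 2·1 + 4·2 + 6·4 = 55
the Downtown lot: 7·1 + 2·2 + 4·3 + 6·3 = 41
the West site: 7·4 + 2·0 + 4·1 + 6·1 = 38
the North site: 7·0 + 2·3 + 4·4 + 6·2 = 34
the Riverside lot: 7·2 + 2·4 + 4·0 + 6·0 = 22
the South site has the highest Borda score (55).

the South site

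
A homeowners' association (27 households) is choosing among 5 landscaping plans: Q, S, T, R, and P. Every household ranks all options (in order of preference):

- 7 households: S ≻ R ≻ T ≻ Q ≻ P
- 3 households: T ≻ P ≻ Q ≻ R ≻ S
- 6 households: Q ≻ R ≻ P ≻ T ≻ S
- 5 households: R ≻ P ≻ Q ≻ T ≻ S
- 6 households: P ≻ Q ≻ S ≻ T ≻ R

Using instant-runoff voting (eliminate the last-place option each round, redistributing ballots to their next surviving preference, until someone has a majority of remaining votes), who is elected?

P

Round 1: Q 6, S 7, T 3, R 5, P 6. Eliminate T.
Round 2: Q 6, S 7, R 5, P 9. Eliminate R.
Round 3: Q 6, S 7, P 14. P has a majority.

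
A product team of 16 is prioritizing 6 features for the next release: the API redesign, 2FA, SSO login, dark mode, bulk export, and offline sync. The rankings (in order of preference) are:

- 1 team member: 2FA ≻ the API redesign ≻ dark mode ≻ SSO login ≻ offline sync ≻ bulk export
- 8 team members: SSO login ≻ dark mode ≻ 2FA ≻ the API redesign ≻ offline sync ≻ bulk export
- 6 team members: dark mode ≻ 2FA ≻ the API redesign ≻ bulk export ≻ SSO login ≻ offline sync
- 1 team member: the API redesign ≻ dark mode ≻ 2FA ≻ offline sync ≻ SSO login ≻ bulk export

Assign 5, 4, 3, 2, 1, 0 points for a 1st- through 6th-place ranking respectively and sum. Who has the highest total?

the API redesign: 1·4 + 8·2 + 6·3 + 1·5 = 43
2FA: 1·5 + 8·3 + 6·4 + 1·3 = 56
SSO login: 1·2 + 8·5 + 6·1 + 1·1 = 49
dark mode: 1·3 + 8·4 + 6·5 + 1·4 = 69
bulk export: 1·0 + 8·0 + 6·2 + 1·0 = 12
offline sync: 1·1 + 8·1 + 6·0 + 1·2 = 11
dark mode has the highest Borda score (69).

dark mode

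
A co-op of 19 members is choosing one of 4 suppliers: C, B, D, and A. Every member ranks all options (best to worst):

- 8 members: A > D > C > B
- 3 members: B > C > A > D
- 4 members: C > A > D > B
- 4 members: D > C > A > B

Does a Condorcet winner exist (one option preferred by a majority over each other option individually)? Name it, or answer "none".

Checking pairwise contests:
D beats C 12–7.
C beats B 16–3.
A beats D 15–4.
C beats A 11–8.
Every option loses at least one head-to-head, so there is no Condorcet winner.

none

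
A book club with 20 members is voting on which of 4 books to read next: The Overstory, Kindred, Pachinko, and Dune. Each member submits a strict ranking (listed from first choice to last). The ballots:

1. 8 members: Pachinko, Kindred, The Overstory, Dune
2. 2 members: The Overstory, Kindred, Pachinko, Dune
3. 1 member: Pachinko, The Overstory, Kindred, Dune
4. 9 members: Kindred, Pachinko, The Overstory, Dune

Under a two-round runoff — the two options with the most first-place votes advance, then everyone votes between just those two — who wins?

Kindred

Round 1 first-place votes: The Overstory 2, Kindred 9, Pachinko 9, Dune 0.
Kindred and Pachinko advance.
Runoff: Kindred is preferred to Pachinko by 11 voters; Pachinko by 9.
Kindred wins the runoff.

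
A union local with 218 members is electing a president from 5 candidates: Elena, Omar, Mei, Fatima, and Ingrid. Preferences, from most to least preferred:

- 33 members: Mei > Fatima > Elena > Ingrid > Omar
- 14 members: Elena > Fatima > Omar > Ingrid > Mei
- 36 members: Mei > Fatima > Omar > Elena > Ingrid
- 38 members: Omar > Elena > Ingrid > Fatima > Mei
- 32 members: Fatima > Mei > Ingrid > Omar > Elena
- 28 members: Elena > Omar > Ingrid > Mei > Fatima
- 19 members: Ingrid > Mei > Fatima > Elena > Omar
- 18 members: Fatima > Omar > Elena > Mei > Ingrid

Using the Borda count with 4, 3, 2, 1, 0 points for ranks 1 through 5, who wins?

Elena: 33·2 + 14·4 + 36·1 + 38·3 + 32·0 + 28·4 + 19·1 + 18·2 = 439
Omar: 33·0 + 14·2 + 36·2 + 38·4 + 32·1 + 28·3 + 19·0 + 18·3 = 422
Mei: 33·4 + 14·0 + 36·4 + 38·0 + 32·3 + 28·1 + 19·3 + 18·1 = 475
Fatima: 33·3 + 14·3 + 36·3 + 38·1 + 32·4 + 28·0 + 19·2 + 18·4 = 525
Ingrid: 33·1 + 14·1 + 36·0 + 38·2 + 32·2 + 28·2 + 19·4 + 18·0 = 319
Fatima has the highest Borda score (525).

Fatima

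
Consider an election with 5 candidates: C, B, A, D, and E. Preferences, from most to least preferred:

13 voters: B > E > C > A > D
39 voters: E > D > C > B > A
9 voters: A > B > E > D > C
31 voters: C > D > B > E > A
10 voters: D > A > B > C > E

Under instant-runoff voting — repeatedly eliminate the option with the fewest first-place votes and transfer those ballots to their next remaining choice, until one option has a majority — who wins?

Round 1: C 31, B 13, A 9, D 10, E 39. Eliminate A.
Round 2: C 31, B 22, D 10, E 39. Eliminate D.
Round 3: C 31, B 32, E 39. Eliminate C.
Round 4: B 63, E 39. B has a majority.

B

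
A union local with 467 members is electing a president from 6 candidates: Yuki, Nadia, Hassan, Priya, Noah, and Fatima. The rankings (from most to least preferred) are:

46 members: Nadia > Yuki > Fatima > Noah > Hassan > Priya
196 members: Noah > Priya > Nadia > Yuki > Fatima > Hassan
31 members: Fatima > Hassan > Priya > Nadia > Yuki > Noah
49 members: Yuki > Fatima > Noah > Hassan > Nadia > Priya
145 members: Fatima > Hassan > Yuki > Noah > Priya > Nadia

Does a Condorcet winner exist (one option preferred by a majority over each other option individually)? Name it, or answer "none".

none

Checking pairwise contests:
Nadia beats Yuki 273–194.
Priya beats Nadia 372–95.
Yuki beats Hassan 291–176.
Yuki beats Priya 240–227.
Yuki beats Noah 271–196.
Yuki beats Fatima 291–176.
Every option loses at least one head-to-head, so there is no Condorcet winner.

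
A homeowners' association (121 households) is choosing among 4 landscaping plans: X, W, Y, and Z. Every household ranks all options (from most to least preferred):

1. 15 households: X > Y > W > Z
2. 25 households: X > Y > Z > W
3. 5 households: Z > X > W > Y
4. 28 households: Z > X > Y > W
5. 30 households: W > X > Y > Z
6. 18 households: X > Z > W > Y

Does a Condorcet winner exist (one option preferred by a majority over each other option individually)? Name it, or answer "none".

X

X vs W: 91–30 for X.
X vs Y: 121–0 for X.
X vs Z: 88–33 for X.
X beats every other option head-to-head.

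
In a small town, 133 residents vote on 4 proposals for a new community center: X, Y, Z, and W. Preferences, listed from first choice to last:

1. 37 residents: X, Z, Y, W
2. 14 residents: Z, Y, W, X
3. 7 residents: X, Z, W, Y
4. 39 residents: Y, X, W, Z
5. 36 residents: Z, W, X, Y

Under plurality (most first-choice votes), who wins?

First-place votes: X 44, Y 39, Z 50, W 0.
Z has the most first-place votes.

Z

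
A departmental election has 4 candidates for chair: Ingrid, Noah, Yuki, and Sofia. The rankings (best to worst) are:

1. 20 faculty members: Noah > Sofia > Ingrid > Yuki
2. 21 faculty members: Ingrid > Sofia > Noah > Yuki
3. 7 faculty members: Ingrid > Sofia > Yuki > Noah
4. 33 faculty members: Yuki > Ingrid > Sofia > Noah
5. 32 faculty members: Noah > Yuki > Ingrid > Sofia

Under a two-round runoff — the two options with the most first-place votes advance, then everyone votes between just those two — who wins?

Round 1 first-place votes: Ingrid 28, Noah 52, Yuki 33, Sofia 0.
Noah and Yuki advance.
Runoff: Noah is preferred to Yuki by 73 voters; Yuki by 40.
Noah wins the runoff.

Noah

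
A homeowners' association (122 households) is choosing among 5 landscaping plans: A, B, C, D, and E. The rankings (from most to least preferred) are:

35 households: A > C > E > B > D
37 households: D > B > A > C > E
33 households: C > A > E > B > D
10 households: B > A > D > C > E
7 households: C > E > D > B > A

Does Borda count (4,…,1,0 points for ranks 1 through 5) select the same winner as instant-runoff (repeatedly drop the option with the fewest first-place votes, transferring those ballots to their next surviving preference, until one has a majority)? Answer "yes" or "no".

yes

Borda — scores: A 343, B 226, C 312, D 182, E 157. Winner: A.
Instant-runoff — R1 A 35, B 10, C 40, D 37, E 0 (E out); R2 A 35, B 10, C 40, D 37 (B out); R3 A 45, C 40, D 37 (D out); R4 A 82, C 40 (A winner). Winner: A.
The two methods agree.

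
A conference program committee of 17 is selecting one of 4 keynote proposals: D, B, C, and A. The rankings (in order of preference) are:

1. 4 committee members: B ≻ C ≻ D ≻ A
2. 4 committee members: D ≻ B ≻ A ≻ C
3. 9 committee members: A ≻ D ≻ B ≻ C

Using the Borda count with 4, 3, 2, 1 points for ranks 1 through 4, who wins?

D: 4·2 + 4·4 + 9·3 = 51
B: 4·4 + 4·3 + 9·2 = 46
C: 4·3 + 4·1 + 9·1 = 25
A: 4·1 + 4·2 + 9·4 = 48
D has the highest Borda score (51).

D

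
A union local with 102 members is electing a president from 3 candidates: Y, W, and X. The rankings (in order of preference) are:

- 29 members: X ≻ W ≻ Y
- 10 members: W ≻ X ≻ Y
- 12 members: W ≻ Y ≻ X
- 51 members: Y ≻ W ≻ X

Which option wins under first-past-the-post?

Y

First-place votes: Y 51, W 22, X 29.
Y has the most first-place votes.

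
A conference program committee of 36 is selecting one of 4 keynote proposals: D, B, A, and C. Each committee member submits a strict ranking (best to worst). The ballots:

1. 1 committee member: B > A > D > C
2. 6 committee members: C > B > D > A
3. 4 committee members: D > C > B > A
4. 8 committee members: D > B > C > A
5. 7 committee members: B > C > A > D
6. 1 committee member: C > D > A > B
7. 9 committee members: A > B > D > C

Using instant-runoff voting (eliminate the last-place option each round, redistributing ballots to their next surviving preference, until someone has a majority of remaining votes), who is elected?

Round 1: D 12, B 8, A 9, C 7. Eliminate C.
Round 2: D 13, B 14, A 9. Eliminate A.
Round 3: D 13, B 23. B has a majority.

B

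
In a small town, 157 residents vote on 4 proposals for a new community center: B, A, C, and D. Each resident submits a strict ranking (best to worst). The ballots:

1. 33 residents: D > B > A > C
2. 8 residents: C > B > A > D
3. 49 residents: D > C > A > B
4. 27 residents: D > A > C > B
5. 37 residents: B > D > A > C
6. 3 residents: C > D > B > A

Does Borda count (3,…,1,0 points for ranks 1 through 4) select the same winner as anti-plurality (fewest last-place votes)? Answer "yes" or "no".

no

Borda — scores: B 196, A 181, C 158, D 407. Winner: D.
Anti-plurality — last-place votes: B 76, A 3, C 70, D 8. Winner: A.
The two methods disagree.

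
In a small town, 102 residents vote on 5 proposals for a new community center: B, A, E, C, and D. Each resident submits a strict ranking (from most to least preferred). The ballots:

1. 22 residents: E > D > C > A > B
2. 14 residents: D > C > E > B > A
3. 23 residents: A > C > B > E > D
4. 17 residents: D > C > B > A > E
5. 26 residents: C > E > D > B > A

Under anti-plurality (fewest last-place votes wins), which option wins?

C

Last-place votes: B 22, A 40, E 17, C 0, D 23.
C is ranked last by the fewest voters, so C wins.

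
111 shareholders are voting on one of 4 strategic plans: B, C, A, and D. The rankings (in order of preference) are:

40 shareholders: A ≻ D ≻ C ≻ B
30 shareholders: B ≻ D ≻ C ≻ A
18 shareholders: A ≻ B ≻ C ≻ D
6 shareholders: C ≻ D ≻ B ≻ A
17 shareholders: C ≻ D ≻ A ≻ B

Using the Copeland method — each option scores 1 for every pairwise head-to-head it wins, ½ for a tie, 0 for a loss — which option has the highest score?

B: loses to C, A, and D → score 0.
C: beats B; loses to A and D → score 1.
A: beats B, C, and D → score 3.
D: beats B and C; loses to A → score 2.
A has the best pairwise record.

A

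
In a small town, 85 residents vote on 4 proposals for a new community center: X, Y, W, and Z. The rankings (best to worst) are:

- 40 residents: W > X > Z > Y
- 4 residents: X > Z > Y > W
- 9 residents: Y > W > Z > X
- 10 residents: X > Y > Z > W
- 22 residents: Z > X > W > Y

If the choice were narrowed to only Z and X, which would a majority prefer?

X

Voters preferring Z to X: 31; preferring X to Z: 54.
X wins the head-to-head.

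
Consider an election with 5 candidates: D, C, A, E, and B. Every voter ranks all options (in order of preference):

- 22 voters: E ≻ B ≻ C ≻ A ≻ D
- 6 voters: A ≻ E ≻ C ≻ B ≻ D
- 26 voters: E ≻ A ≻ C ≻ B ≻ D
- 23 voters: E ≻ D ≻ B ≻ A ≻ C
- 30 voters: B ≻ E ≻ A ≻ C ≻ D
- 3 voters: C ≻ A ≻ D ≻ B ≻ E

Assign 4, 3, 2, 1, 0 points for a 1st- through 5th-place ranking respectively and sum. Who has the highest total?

D: 22·0 + 6·0 + 26·0 + 23·3 + 30·0 + 3·2 = 75
C: 22·2 + 6·2 + 26·2 + 23·0 + 30·1 + 3·4 = 150
A: 22·1 + 6·4 + 26·3 + 23·1 + 30·2 + 3·3 = 216
E: 22·4 + 6·3 + 26·4 + 23·4 + 30·3 + 3·0 = 392
B: 22·3 + 6·1 + 26·1 + 23·2 + 30·4 + 3·1 = 267
E has the highest Borda score (392).

E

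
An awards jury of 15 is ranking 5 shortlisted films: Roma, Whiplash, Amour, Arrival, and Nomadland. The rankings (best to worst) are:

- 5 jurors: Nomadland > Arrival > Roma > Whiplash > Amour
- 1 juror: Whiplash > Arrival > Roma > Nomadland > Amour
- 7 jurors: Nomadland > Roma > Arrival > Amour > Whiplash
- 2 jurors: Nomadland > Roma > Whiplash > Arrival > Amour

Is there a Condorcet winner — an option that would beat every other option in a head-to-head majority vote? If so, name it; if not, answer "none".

Nomadland

Nomadland vs Roma: 14–1 for Nomadland.
Nomadland vs Whiplash: 14–1 for Nomadland.
Nomadland vs Amour: 15–0 for Nomadland.
Nomadland vs Arrival: 14–1 for Nomadland.
Nomadland beats every other option head-to-head.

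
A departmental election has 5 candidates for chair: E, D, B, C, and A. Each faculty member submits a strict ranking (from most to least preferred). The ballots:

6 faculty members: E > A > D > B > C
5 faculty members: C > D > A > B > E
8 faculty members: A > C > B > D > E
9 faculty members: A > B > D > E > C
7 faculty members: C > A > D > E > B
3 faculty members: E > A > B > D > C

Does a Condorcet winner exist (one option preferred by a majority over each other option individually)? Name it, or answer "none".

A vs E: 29–9 for A.
A vs D: 33–5 for A.
A vs B: 38–0 for A.
A vs C: 26–12 for A.
A beats every other option head-to-head.

A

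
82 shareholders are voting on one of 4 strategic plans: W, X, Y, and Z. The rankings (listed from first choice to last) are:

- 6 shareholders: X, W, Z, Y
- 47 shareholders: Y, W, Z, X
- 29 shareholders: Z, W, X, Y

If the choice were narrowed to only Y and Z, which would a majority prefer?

Y

Voters preferring Y to Z: 47; preferring Z to Y: 35.
Y wins the head-to-head.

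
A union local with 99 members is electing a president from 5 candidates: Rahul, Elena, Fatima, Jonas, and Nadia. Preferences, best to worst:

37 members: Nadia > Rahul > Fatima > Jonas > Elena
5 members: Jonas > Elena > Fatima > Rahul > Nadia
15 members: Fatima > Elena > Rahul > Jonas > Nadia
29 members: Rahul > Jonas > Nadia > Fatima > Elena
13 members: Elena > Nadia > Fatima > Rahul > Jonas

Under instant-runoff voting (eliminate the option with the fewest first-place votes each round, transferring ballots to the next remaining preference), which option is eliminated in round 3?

Round 1: Rahul 29, Elena 13, Fatima 15, Jonas 5, Nadia 37. Eliminate Jonas.
Round 2: Rahul 29, Elena 18, Fatima 15, Nadia 37. Eliminate Fatima.
Round 3: Rahul 29, Elena 33, Nadia 37. Eliminate Rahul.

Rahul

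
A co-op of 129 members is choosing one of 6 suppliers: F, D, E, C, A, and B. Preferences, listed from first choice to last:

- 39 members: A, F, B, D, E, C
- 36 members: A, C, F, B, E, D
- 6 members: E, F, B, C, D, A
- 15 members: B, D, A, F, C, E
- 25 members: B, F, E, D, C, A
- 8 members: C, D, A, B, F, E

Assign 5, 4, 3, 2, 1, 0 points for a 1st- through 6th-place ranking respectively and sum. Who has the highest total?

F: 39·4 + 36·3 + 6·4 + 15·2 + 25·4 + 8·1 = 426
D: 39·2 + 36·0 + 6·1 + 15·4 + 25·2 + 8·4 = 226
E: 39·1 + 36·1 + 6·5 + 15·0 + 25·3 + 8·0 = 180
C: 39·0 + 36·4 + 6·2 + 15·1 + 25·1 + 8·5 = 236
A: 39·5 + 36·5 + 6·0 + 15·3 + 25·0 + 8·3 = 444
B: 39·3 + 36·2 + 6·3 + 15·5 + 25·5 + 8·2 = 423
A has the highest Borda score (444).

A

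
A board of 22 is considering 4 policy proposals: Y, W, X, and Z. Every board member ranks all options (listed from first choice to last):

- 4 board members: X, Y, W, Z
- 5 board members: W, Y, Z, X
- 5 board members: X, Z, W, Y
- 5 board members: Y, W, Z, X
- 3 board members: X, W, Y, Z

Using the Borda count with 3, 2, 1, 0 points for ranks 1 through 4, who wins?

W

Y: 4·2 + 5·2 + 5·0 + 5·3 + 3·1 = 36
W: 4·1 + 5·3 + 5·1 + 5·2 + 3·2 = 40
X: 4·3 + 5·0 + 5·3 + 5·0 + 3·3 = 36
Z: 4·0 + 5·1 + 5·2 + 5·1 + 3·0 = 20
W has the highest Borda score (40).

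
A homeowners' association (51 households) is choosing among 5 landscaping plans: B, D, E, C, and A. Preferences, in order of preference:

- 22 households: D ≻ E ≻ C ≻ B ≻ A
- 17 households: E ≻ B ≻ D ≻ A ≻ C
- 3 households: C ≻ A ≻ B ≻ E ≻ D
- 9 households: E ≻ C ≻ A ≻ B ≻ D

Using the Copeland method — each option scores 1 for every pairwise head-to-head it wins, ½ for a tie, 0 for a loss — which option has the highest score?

B: beats D and A; loses to E and C → score 2.
D: beats C and A; loses to B and E → score 2.
E: beats B, D, C, and A → score 4.
C: beats B and A; loses to D and E → score 2.
A: loses to B, D, E, and C → score 0.
E has the best pairwise record.

E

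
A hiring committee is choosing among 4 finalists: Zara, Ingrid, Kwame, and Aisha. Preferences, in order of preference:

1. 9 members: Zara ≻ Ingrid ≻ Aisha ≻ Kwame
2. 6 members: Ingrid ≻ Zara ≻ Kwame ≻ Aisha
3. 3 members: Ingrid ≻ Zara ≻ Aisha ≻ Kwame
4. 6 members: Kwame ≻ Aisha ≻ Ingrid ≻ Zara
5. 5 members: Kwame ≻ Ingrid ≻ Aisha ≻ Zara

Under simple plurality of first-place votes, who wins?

Kwame

First-place votes: Zara 9, Ingrid 9, Kwame 11, Aisha 0.
Kwame has the most first-place votes.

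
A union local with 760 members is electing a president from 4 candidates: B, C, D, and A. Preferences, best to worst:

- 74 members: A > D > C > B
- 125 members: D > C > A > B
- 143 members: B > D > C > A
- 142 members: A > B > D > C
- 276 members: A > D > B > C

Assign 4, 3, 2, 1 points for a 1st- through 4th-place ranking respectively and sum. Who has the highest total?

B: 74·1 + 125·1 + 143·4 + 142·3 + 276·2 = 1749
C: 74·2 + 125·3 + 143·2 + 142·1 + 276·1 = 1227
D: 74·3 + 125·4 + 143·3 + 142·2 + 276·3 = 2263
A: 74·4 + 125·2 + 143·1 + 142·4 + 276·4 = 2361
A has the highest Borda score (2361).

A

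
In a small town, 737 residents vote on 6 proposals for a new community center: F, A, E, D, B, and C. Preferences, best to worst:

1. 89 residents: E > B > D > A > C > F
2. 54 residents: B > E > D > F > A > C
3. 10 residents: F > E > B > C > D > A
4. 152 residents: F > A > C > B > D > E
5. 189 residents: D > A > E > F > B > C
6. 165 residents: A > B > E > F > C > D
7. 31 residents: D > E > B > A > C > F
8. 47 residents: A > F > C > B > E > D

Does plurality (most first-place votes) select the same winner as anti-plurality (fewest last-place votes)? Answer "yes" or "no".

Plurality — first-place votes: F 162, A 212, E 89, D 220, B 54, C 0. Winner: D.
Anti-plurality — last-place votes: F 120, A 10, E 152, D 212, B 0, C 243. Winner: B.
The two methods disagree.

no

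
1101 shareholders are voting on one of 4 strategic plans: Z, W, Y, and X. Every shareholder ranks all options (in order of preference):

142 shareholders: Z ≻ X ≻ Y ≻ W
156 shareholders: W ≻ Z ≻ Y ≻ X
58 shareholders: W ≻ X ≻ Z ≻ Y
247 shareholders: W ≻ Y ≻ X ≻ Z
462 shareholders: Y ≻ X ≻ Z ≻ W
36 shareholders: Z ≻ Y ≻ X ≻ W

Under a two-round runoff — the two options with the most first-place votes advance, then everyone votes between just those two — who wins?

Round 1 first-place votes: Z 178, W 461, Y 462, X 0.
Y and W advance.
Runoff: Y is preferred to W by 640 voters; W by 461.
Y wins the runoff.

Y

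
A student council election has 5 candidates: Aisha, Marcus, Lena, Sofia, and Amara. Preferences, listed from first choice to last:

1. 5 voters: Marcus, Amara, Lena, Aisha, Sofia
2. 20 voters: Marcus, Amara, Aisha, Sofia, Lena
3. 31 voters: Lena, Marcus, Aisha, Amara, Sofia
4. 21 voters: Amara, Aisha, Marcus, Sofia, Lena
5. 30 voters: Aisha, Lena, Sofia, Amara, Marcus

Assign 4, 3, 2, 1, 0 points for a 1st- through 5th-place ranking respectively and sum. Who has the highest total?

Aisha

Aisha: 5·1 + 20·2 + 31·2 + 21·3 + 30·4 = 290
Marcus: 5·4 + 20·4 + 31·3 + 21·2 + 30·0 = 235
Lena: 5·2 + 20·0 + 31·4 + 21·0 + 30·3 = 224
Sofia: 5·0 + 20·1 + 31·0 + 21·1 + 30·2 = 101
Amara: 5·3 + 20·3 + 31·1 + 21·4 + 30·1 = 220
Aisha has the highest Borda score (290).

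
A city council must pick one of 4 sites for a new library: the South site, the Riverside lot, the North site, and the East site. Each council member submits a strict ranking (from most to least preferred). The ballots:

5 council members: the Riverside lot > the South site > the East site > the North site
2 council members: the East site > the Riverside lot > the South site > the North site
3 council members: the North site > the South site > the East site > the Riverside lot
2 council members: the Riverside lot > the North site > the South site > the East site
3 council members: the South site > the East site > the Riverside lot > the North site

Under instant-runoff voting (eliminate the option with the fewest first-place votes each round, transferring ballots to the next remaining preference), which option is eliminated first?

the East site

Round 1: the South site 3, the Riverside lot 7, the North site 3, the East site 2. Eliminate the East site.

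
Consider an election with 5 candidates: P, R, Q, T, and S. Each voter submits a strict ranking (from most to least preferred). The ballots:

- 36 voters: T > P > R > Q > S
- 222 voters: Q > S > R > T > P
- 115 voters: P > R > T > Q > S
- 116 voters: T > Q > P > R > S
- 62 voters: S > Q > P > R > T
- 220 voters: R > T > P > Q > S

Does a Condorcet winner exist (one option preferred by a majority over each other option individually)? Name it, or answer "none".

none

Checking pairwise contests:
R beats P 442–329.
Q beats R 400–371.
T beats Q 487–284.
R beats T 619–152.
P beats S 487–284.
Every option loses at least one head-to-head, so there is no Condorcet winner.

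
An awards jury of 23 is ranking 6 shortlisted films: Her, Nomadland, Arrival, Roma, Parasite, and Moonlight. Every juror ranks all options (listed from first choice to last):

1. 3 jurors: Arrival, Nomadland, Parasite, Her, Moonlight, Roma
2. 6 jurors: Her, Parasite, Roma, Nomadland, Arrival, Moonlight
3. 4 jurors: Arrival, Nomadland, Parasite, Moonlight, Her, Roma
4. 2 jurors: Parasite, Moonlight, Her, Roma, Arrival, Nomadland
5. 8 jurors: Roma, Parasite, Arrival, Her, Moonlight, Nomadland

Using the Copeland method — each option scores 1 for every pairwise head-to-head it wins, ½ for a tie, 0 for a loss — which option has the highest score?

Parasite

Her: beats Nomadland, Roma, and Moonlight; loses to Arrival and Parasite → score 3.
Nomadland: beats Moonlight; loses to Her, Arrival, Roma, and Parasite → score 1.
Arrival: beats Her, Nomadland, and Moonlight; loses to Roma and Parasite → score 3.
Roma: beats Nomadland, Arrival, and Moonlight; loses to Her and Parasite → score 3.
Parasite: beats Her, Nomadland, Arrival, Roma, and Moonlight → score 5.
Moonlight: loses to Her, Nomadland, Arrival, Roma, and Parasite → score 0.
Parasite has the best pairwise record.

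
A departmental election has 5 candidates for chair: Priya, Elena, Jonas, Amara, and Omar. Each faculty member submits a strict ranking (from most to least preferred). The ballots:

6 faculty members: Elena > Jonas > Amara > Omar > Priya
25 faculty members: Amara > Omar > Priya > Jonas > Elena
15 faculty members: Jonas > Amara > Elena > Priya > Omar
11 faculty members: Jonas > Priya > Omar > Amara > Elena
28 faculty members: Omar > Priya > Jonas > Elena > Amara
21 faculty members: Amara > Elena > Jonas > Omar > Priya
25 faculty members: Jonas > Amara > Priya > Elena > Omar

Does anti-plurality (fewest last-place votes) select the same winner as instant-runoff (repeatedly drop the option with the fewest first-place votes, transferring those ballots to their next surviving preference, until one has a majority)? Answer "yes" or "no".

yes

Anti-plurality — last-place votes: Priya 27, Elena 36, Jonas 0, Amara 28, Omar 40. Winner: Jonas.
Instant-runoff — R1 Priya 0, Elena 6, Jonas 51, Amara 46, Omar 28 (Priya out); R2 Elena 6, Jonas 51, Amara 46, Omar 28 (Elena out); R3 Jonas 57, Amara 46, Omar 28 (Omar out); R4 Jonas 85, Amara 46 (Jonas winner). Winner: Jonas.
The two methods agree.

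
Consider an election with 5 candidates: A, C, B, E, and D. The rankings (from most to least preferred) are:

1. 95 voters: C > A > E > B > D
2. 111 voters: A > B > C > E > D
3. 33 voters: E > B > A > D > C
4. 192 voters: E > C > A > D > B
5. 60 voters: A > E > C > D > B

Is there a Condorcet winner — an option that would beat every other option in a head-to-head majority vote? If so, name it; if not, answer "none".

none

Checking pairwise contests:
C beats A 287–204.
E beats C 285–206.
A beats B 458–33.
A beats E 266–225.
A beats D 491–0.
Every option loses at least one head-to-head, so there is no Condorcet winner.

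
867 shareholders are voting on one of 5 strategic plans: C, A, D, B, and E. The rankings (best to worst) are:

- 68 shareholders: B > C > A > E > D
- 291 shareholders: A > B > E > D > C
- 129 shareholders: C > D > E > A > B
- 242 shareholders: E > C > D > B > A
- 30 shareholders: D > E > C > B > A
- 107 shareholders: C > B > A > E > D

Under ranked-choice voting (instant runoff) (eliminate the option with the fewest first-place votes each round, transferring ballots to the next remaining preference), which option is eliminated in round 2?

Round 1: C 236, A 291, D 30, B 68, E 242. Eliminate D.
Round 2: C 236, A 291, B 68, E 272. Eliminate B.

B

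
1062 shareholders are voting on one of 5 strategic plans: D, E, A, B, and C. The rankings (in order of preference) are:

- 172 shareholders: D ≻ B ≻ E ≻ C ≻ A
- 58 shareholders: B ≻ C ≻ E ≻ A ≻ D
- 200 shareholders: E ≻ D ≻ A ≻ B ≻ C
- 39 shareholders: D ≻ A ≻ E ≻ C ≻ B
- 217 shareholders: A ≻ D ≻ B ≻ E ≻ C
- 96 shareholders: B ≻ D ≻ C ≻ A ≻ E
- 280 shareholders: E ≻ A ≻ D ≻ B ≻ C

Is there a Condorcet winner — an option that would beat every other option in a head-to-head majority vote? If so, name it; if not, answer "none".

Checking pairwise contests:
E beats D 538–524.
B beats E 543–519.
E beats A 710–352.
D beats B 908–154.
D beats C 1004–58.
Every option loses at least one head-to-head, so there is no Condorcet winner.

none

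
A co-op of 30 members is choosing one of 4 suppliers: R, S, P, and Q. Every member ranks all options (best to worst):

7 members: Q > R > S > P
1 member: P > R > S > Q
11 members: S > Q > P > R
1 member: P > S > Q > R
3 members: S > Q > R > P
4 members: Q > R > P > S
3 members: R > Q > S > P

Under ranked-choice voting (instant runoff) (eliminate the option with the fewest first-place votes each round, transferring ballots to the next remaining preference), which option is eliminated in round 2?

Round 1: R 3, S 14, P 2, Q 11. Eliminate P.
Round 2: R 4, S 15, Q 11. Eliminate R.

R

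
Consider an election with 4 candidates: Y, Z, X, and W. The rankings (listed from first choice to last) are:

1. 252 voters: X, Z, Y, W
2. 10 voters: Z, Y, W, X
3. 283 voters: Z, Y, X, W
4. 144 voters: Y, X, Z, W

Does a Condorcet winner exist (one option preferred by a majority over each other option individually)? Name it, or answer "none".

none

Checking pairwise contests:
Z beats Y 545–144.
X beats Z 396–293.
Y beats X 437–252.
Y beats W 689–0.
Every option loses at least one head-to-head, so there is no Condorcet winner.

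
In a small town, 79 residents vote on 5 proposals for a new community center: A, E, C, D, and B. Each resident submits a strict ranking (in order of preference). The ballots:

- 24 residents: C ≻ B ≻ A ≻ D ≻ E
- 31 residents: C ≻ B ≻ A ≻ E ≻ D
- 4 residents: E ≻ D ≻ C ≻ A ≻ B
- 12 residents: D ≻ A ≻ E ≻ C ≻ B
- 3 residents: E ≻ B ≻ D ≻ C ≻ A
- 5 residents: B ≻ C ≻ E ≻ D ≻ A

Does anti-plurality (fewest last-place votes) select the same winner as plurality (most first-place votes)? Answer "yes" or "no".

yes

Anti-plurality — last-place votes: A 8, E 24, C 0, D 31, B 16. Winner: C.
Plurality — first-place votes: A 0, E 7, C 55, D 12, B 5. Winner: C.
The two methods agree.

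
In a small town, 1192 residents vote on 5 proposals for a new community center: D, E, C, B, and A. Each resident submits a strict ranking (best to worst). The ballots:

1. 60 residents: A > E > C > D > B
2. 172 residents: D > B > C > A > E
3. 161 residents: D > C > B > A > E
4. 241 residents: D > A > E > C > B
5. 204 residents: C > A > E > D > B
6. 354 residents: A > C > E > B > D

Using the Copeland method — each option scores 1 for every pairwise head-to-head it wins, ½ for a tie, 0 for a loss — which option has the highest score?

D: beats B; loses to E, C, and A → score 1.
E: beats D and B; loses to C and A → score 2.
C: beats D, E, and B; loses to A → score 3.
B: loses to D, E, C, and A → score 0.
A: beats D, E, C, and B → score 4.
A has the best pairwise record.

A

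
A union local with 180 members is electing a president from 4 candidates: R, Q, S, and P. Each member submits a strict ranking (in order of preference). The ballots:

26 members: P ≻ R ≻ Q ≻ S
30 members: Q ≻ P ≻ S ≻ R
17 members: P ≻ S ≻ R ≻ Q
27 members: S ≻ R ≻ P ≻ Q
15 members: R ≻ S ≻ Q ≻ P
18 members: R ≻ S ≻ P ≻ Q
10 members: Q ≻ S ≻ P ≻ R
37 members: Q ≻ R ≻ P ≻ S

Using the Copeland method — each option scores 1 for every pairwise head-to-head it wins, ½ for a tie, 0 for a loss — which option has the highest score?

R

R: beats Q, S, and P → score 3.
Q: beats S and P; loses to R → score 2.
S: loses to R, Q, and P → score 0.
P: beats S; loses to R and Q → score 1.
R has the best pairwise record.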